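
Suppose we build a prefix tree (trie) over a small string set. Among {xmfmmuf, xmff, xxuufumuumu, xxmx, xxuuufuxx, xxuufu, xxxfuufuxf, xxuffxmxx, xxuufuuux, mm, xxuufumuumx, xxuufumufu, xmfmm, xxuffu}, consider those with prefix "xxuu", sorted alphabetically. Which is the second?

xxuufumufu

Filter for "xxuu…" and sort: "xxuufu", "xxuufumufu", "xxuufumuumu", "xxuufumuumx", "xxuufuuux", "xxuuufuxx"
Position 2: xxuufumufu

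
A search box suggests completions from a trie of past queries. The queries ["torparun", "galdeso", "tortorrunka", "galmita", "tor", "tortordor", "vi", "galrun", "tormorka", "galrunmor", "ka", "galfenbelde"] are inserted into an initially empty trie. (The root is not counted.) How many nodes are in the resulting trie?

Count nodes per top-level branch (shared prefixes stored once):
  'g'-branch (galdeso, galfenbelde, galmita, galrun, galrunmor): 25 nodes
  'k'-branch (ka): 2 nodes
  't'-branch (tor, tormorka, torparun, tortordor, tortorrunka): 24 nodes
  'v'-branch (vi): 2 nodes
Sum: 53

53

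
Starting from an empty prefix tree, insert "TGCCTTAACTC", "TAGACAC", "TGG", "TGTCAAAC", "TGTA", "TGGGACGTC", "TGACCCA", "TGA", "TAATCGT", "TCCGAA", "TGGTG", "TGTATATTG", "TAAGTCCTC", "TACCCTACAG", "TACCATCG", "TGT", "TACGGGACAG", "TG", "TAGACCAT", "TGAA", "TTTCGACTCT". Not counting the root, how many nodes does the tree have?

Count nodes per top-level branch (shared prefixes stored once):
  'T'-branch (TAAGTCCTC, TAATCGT, TACCATCG, TACCCTACAG, TACGGGACAG, TAGACAC, TAGACCAT, TCCGAA, TG, TGA, TGAA, TGACCCA, TGCCTTAACTC, TGG, TGGGACGTC, TGGTG, TGT, TGTA, TGTATATTG, TGTCAAAC, TTTCGACTCT): 91 nodes
Sum: 91

91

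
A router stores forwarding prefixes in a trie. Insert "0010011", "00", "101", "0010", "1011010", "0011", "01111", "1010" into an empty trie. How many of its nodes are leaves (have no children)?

Leaves are exactly the stored words that no other stored word extends.
Those words: "0010011", "0011", "01111", "1010", "1011010"
Leaf count: 5

5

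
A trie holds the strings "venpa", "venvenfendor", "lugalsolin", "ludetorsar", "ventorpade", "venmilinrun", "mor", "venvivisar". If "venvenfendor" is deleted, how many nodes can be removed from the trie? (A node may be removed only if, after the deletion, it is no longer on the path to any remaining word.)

8

Walk "venvenfendor" from the leaf back toward the root, removing each node that no remaining word uses.
The suffix "enfendor" (8 nodes) is used only by "venvenfendor"; the node for "venv" still has the child "i", so pruning stops there.
Nodes removed: 8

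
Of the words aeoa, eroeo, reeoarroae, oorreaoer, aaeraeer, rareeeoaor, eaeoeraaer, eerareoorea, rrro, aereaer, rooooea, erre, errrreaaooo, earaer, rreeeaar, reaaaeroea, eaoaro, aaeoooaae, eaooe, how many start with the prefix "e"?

8

Walk to "e"; the words in its subtree are exactly those with that prefix.
Matches: "eaeoeraaer", "eaoaro", "eaooe", "earaer", "eerareoorea", "eroeo", "erre", "errrreaaooo"
Count: 8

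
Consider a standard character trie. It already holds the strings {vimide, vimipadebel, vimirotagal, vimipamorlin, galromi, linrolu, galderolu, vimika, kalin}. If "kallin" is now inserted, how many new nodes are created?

3

Walking "kallin" from the root, the first 3 characters ("kal") follow existing edges; "l" is the first miss.
Each of the 3 remaining characters creates one node.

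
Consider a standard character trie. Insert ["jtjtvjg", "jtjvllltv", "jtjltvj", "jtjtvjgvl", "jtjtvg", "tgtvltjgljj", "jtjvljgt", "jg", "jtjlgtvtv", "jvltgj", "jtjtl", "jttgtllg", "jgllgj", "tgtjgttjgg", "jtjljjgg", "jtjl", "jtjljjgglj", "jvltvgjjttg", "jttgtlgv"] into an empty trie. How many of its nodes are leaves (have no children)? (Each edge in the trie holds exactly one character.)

15

Leaves are exactly the stored words that no other stored word extends.
Those words: "jgllgj", "jtjlgtvtv", "jtjljjgglj", "jtjltvj", "jtjtl", "jtjtvg", "jtjtvjgvl", "jtjvljgt", "jtjvllltv", "jttgtlgv", "jttgtllg", "jvltgj", "jvltvgjjttg", "tgtjgttjgg", "tgtvltjgljj"
Leaf count: 15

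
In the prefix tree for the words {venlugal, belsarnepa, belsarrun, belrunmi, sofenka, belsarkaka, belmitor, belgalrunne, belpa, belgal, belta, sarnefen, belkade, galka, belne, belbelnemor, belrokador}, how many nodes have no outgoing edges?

A leaf is a node with no children — equivalently, the end of a word that is not a proper prefix of any other stored word.
Those words: "belbelnemor", "belgalrunne", "belkade", "belmitor", "belne", "belpa", "belrokador", "belrunmi", "belsarkaka", "belsarnepa", "belsarrun", "belta", "galka", "sarnefen", "sofenka", "venlugal"
Leaf count: 16

16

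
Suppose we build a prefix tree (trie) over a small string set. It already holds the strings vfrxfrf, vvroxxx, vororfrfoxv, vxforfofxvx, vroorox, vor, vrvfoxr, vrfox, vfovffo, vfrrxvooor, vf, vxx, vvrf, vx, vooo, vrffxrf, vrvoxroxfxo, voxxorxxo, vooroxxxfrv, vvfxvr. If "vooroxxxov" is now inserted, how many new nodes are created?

The longest prefix of "vooroxxxov" already in the trie is "vooroxxx" (length 8).
New nodes needed: |"vooroxxxov"| − 8 = 10 − 8 = 2.

2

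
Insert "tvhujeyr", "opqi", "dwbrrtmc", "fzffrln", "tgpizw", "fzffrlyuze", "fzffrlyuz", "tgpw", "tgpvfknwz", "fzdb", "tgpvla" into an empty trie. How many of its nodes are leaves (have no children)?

A leaf is a node with no children — equivalently, the end of a word that is not a proper prefix of any other stored word.
Those words: "dwbrrtmc", "fzdb", "fzffrln", "fzffrlyuze", "opqi", "tgpizw", "tgpvfknwz", "tgpvla", "tgpw", "tvhujeyr"
Leaf count: 10

10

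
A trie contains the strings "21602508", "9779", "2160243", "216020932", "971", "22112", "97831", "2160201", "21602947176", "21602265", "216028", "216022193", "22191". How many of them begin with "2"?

Filter for entries beginning with "2":
Words under "2": 2160201, 216020932, 216022193, 21602265, 2160243, 21602508, 216028, 21602947176, 22112, 22191
Count: 10

10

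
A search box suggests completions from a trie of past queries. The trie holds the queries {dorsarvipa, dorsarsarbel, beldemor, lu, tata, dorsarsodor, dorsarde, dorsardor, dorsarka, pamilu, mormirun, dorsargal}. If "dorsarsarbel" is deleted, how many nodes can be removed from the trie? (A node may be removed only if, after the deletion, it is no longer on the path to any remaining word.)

After clearing the end-marker at "dorsarsarbel", prune upward until reaching a node still needed by another word.
The suffix "arbel" (5 nodes) is used only by "dorsarsarbel"; the node for "dorsars" still has the child "o", so pruning stops there.
Nodes removed: 5

5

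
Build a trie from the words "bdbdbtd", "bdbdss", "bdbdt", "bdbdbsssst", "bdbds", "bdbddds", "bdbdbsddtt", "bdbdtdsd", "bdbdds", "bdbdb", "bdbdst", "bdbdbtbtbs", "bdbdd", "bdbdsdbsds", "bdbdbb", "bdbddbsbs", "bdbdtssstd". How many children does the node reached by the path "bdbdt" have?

2

The children of the "bdbdt" node are the distinct next characters among strings starting with "bdbdt".
Distinct next characters after "bdbdt": d, s.
That node has 2 child edges.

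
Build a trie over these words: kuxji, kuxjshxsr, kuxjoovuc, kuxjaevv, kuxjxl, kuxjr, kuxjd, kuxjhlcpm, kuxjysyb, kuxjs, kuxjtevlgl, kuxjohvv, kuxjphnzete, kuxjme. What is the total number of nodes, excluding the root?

50

For each word, the new-node count is its length minus the longest prefix already in the trie:
  "kuxji" → 5 new (k, u, x, j, i)
  "kuxjshxsr" → prefix "kuxj" already present; 5 new (s, h, x, s, r)
  "kuxjoovuc" → prefix "kuxj" already present; 5 new (o, o, v, u, c)
  "kuxjaevv" → prefix "kuxj" already present; 4 new (a, e, v, v)
  "kuxjxl" → prefix "kuxj" already present; 2 new (x, l)
  "kuxjr" → prefix "kuxj" already present; 1 new (r)
  "kuxjd" → prefix "kuxj" already present; 1 new (d)
  "kuxjhlcpm" → prefix "kuxj" already present; 5 new (h, l, c, p, m)
  "kuxjysyb" → prefix "kuxj" already present; 4 new (y, s, y, b)
  "kuxjs" → prefix "kuxjs" already present; 0 new (none)
  "kuxjtevlgl" → prefix "kuxj" already present; 6 new (t, e, v, l, g, l)
  "kuxjohvv" → prefix "kuxjo" already present; 3 new (h, v, v)
  "kuxjphnzete" → prefix "kuxj" already present; 7 new (p, h, n, z, e, t, e)
  "kuxjme" → prefix "kuxj" already present; 2 new (m, e)
Total nodes = 5 + 5 + 5 + 4 + 2 + 1 + 1 + 5 + 4 + 0 + 6 + 3 + 7 + 2 = 50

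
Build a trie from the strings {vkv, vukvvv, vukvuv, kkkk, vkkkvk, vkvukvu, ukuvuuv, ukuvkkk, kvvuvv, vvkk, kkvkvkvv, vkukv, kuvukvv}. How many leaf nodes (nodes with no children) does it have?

12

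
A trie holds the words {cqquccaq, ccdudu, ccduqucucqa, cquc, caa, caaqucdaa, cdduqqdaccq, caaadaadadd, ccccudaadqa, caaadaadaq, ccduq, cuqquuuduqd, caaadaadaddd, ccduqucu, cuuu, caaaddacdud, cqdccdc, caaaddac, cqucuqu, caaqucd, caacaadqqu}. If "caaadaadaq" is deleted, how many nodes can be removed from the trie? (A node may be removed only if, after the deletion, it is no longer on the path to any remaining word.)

1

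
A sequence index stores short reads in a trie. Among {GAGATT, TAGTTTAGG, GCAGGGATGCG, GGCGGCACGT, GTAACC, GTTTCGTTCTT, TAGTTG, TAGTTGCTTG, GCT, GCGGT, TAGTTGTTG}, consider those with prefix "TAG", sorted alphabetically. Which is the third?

TAGTTGTTG

DFS of the "TAG" subtree visits, in order: "TAGTTG", "TAGTTGCTTG", "TAGTTGTTG", "TAGTTTAGG"
The 3rd is TAGTTGTTG.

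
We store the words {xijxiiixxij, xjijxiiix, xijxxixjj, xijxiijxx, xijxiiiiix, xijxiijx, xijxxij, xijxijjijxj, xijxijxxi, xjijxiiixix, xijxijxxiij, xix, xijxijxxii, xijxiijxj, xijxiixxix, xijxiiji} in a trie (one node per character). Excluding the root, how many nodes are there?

51

Insert word by word; a character creates a node only if that edge doesn't already exist:
  "xijxiiixxij" → 11 new (x, i, j, x, i, i, i, x, x, i, j)
  "xjijxiiix" → prefix "x" already present; 8 new (j, i, j, x, i, i, i, x)
  "xijxxixjj" → prefix "xijx" already present; 5 new (x, i, x, j, j)
  "xijxiijxx" → prefix "xijxii" already present; 3 new (j, x, x)
  "xijxiiiiix" → prefix "xijxiii" already present; 3 new (i, i, x)
  "xijxiijx" → prefix "xijxiijx" already present; 0 new (none)
  "xijxxij" → prefix "xijxxi" already present; 1 new (j)
  "xijxijjijxj" → prefix "xijxi" already present; 6 new (j, j, i, j, x, j)
  "xijxijxxi" → prefix "xijxij" already present; 3 new (x, x, i)
  "xjijxiiixix" → prefix "xjijxiiix" already present; 2 new (i, x)
  "xijxijxxiij" → prefix "xijxijxxi" already present; 2 new (i, j)
  "xix" → prefix "xi" already present; 1 new (x)
  "xijxijxxii" → prefix "xijxijxxii" already present; 0 new (none)
  "xijxiijxj" → prefix "xijxiijx" already present; 1 new (j)
  "xijxiixxix" → prefix "xijxii" already present; 4 new (x, x, i, x)
  "xijxiiji" → prefix "xijxiij" already present; 1 new (i)
Total nodes = 11 + 8 + 5 + 3 + 3 + 0 + 1 + 6 + 3 + 2 + 2 + 1 + 0 + 1 + 4 + 1 = 51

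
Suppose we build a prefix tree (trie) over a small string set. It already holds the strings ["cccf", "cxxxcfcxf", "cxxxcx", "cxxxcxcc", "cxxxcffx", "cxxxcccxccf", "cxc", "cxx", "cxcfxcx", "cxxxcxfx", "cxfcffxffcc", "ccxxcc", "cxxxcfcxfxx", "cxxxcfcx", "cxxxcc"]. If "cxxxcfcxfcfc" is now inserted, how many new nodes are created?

The longest prefix of "cxxxcfcxfcfc" already in the trie is "cxxxcfcxf" (length 9).
New nodes needed: |"cxxxcfcxfcfc"| − 9 = 12 − 9 = 3.

3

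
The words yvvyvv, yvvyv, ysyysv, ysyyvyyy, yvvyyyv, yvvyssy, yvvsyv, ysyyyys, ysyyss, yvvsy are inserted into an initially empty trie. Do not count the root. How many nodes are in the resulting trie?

28

Trie structure (* marks end of a word):
(root)
└─ y
   ├─ s
   │  └─ y
   │     └─ y
   │        ├─ s
   │        │  ├─ s *
   │        │  └─ v *
   │        ├─ v
   │        │  └─ y
   │        │     └─ y
   │        │        └─ y *
   │        └─ y
   │           └─ y
   │              └─ s *
   └─ v
      └─ v
         ├─ s
         │  └─ y *
         │     └─ v *
         └─ y
            ├─ s
            │  └─ s
            │     └─ y *
            ├─ v *
            │  └─ v *
            └─ y
               └─ y
                  └─ v *
Counting every labelled node above: 28.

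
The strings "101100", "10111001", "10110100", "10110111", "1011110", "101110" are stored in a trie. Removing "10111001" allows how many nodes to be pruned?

A node on "10111001"'s path can go only if nothing else ends at it or branches off below it.
The suffix "01" (2 nodes) is used only by "10111001"; "101110" is itself a stored word, so pruning stops there.
Nodes removed: 2

2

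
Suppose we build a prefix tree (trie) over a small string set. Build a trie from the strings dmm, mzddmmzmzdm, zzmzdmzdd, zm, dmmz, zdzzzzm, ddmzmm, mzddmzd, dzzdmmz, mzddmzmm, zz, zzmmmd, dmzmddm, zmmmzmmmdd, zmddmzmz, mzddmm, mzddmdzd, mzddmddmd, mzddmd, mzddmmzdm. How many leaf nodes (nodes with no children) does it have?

15

A leaf is a node with no children — equivalently, the end of a word that is not a proper prefix of any other stored word.
Those words: "ddmzmm", "dmmz", "dmzmddm", "dzzdmmz", "mzddmddmd", "mzddmdzd", "mzddmmzdm", "mzddmmzmzdm", "mzddmzd", "mzddmzmm", "zdzzzzm", "zmddmzmz", "zmmmzmmmdd", "zzmmmd", "zzmzdmzdd"
Leaf count: 15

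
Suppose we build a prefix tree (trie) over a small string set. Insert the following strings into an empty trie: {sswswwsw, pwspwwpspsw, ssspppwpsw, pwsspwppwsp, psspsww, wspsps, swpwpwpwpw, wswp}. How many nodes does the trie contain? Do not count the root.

For each word, the new-node count is its length minus the longest prefix already in the trie:
  "sswswwsw" → 8 new (s, s, w, s, w, w, s, w)
  "pwspwwpspsw" → 11 new (p, w, s, p, w, w, p, s, p, s, w)
  "ssspppwpsw" → prefix "ss" already present; 8 new (s, p, p, p, w, p, s, w)
  "pwsspwppwsp" → prefix "pws" already present; 8 new (s, p, w, p, p, w, s, p)
  "psspsww" → prefix "p" already present; 6 new (s, s, p, s, w, w)
  "wspsps" → 6 new (w, s, p, s, p, s)
  "swpwpwpwpw" → prefix "s" already present; 9 new (w, p, w, p, w, p, w, p, w)
  "wswp" → prefix "ws" already present; 2 new (w, p)
Total nodes = 8 + 11 + 8 + 8 + 6 + 6 + 9 + 2 = 58

58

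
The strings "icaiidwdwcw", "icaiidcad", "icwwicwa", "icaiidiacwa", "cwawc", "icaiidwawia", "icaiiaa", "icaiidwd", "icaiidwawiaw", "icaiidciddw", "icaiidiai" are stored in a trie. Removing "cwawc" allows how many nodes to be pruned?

5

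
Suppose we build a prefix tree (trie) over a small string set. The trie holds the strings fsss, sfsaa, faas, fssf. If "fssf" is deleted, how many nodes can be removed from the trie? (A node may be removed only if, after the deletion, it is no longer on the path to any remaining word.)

1

Walk "fssf" from the leaf back toward the root, removing each node that no remaining word uses.
The suffix "f" (1 node) is used only by "fssf"; the node for "fss" still has the child "s", so pruning stops there.
Nodes removed: 1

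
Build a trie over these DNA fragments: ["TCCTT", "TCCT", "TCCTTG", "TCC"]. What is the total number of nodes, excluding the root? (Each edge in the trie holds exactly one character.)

Trace insertions, counting only characters that open a new branch:
  "TCCTT" → 5 new (T, C, C, T, T)
  "TCCT" → prefix "TCCT" already present; 0 new (none)
  "TCCTTG" → prefix "TCCTT" already present; 1 new (G)
  "TCC" → prefix "TCC" already present; 0 new (none)
Total nodes = 5 + 0 + 1 + 0 = 6

6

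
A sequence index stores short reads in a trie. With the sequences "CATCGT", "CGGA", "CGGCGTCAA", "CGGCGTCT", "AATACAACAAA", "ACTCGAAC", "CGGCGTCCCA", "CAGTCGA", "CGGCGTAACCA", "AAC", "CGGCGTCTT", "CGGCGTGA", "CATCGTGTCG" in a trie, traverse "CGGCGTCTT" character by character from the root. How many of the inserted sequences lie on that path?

2

Traverse "CGGCGTCTT" character by character; count nodes along the way that are marked as word ends.
Prefixes of the query that are stored words: "CGGCGTCT", "CGGCGTCTT"
Count: 2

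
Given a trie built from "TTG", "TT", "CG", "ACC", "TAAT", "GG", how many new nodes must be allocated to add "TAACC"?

2

"TAA" is already a path in the trie; the remaining "CC" must be added.
So 5 − 3 = 2 new nodes.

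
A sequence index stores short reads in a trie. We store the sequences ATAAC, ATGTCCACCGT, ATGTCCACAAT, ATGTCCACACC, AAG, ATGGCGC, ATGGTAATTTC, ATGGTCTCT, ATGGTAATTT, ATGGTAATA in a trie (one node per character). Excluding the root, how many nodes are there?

37

Count nodes per top-level branch (shared prefixes stored once):
  'A'-branch (AAG, ATAAC, ATGGCGC, ATGGTAATA, ATGGTAATTT, ATGGTAATTTC, ATGGTCTCT, ATGTCCACAAT, ATGTCCACACC, ATGTCCACCGT): 37 nodes
Sum: 37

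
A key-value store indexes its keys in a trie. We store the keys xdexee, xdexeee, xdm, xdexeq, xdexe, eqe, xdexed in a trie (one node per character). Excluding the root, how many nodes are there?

13

Trie structure (* marks end of a word):
(root)
├─ e
│  └─ q
│     └─ e *
└─ x
   └─ d
      ├─ e
      │  └─ x
      │     └─ e *
      │        ├─ d *
      │        ├─ e *
      │        │  └─ e *
      │        └─ q *
      └─ m *
Counting every labelled node above: 13.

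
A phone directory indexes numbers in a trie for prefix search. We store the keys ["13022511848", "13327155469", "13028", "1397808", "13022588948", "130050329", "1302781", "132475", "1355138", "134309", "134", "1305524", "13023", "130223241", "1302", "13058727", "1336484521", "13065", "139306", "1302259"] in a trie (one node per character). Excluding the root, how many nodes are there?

Trace insertions, counting only characters that open a new branch:
  "13022511848" → 11 new (1, 3, 0, 2, 2, 5, 1, 1, 8, 4, 8)
  "13327155469" → prefix "13" already present; 9 new (3, 2, 7, 1, 5, 5, 4, 6, 9)
  "13028" → prefix "1302" already present; 1 new (8)
  "1397808" → prefix "13" already present; 5 new (9, 7, 8, 0, 8)
  "13022588948" → prefix "130225" already present; 5 new (8, 8, 9, 4, 8)
  "130050329" → prefix "130" already present; 6 new (0, 5, 0, 3, 2, 9)
  "1302781" → prefix "1302" already present; 3 new (7, 8, 1)
  "132475" → prefix "13" already present; 4 new (2, 4, 7, 5)
  "1355138" → prefix "13" already present; 5 new (5, 5, 1, 3, 8)
  "134309" → prefix "13" already present; 4 new (4, 3, 0, 9)
  "134" → prefix "134" already present; 0 new (none)
  "1305524" → prefix "130" already present; 4 new (5, 5, 2, 4)
  "13023" → prefix "1302" already present; 1 new (3)
  "130223241" → prefix "13022" already present; 4 new (3, 2, 4, 1)
  "1302" → prefix "1302" already present; 0 new (none)
  "13058727" → prefix "1305" already present; 4 new (8, 7, 2, 7)
  "1336484521" → prefix "133" already present; 7 new (6, 4, 8, 4, 5, 2, 1)
  "13065" → prefix "130" already present; 2 new (6, 5)
  "139306" → prefix "139" already present; 3 new (3, 0, 6)
  "1302259" → prefix "130225" already present; 1 new (9)
Total nodes = 11 + 9 + 1 + 5 + 5 + 6 + 3 + 4 + 5 + 4 + 0 + 4 + 1 + 4 + 0 + 4 + 7 + 2 + 3 + 1 = 79

79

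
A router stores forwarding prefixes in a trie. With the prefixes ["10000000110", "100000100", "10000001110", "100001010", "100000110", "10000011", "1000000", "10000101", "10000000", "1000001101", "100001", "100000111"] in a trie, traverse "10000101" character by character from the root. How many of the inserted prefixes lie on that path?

2

Check each prefix of "10000101" against the stored set — each match is an end-marker on the path.
Prefixes of the query that are stored words: "100001", "10000101"
Count: 2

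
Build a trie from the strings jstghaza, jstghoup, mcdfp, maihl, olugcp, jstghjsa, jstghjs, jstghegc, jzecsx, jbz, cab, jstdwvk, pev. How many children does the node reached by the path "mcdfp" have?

0

Follow the path "mcdfp" to its node, then look at its outgoing edges.
No stored string extends past "mcdfp".
That node has 0 child edges.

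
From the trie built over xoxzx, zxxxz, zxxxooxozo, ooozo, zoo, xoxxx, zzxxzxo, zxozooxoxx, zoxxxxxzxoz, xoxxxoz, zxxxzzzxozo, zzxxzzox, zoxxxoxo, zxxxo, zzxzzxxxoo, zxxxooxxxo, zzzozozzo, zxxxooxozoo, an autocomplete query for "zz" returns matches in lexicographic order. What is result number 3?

DFS of the "zz" subtree visits, in order: "zzxxzxo", "zzxxzzox", "zzxzzxxxoo", "zzzozozzo"
The 3rd is zzxzzxxxoo.

zzxzzxxxoo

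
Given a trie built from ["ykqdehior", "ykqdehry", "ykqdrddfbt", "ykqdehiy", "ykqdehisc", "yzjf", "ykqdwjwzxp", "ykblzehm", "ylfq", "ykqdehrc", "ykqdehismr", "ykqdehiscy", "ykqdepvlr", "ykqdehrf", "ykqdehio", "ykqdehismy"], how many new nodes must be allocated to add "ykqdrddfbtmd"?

2

"ykqdrddfbt" is already a path in the trie; the remaining "md" must be added.
New nodes needed: |"ykqdrddfbtmd"| − 10 = 12 − 10 = 2.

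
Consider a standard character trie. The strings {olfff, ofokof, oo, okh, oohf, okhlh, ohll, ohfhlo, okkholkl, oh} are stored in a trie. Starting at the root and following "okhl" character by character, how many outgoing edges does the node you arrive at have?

1

The children of the "okhl" node are the distinct next characters among strings starting with "okhl".
Characters that immediately follow "okhl" among the stored strings: {h}.
That node has 1 child edge.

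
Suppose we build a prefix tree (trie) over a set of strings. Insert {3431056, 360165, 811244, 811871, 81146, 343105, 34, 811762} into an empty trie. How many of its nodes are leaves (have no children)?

A leaf is a node with no children — equivalently, the end of a word that is not a proper prefix of any other stored word.
Those words: "3431056", "360165", "811244", "81146", "811762", "811871"
Leaf count: 6

6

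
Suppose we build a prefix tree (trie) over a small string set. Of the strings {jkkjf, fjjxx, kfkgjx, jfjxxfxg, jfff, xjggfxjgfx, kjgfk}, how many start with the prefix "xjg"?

Walk to "xjg"; the words in its subtree are exactly those with that prefix.
Matches: "xjggfxjgfx"
Count: 1

1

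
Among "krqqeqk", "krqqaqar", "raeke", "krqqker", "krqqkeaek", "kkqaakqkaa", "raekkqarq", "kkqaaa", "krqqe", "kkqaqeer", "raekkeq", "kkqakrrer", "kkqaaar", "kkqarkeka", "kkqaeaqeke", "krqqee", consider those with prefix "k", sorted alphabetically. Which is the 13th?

krqqker

Filter for "k…" and sort: "kkqaaa", "kkqaaar", "kkqaakqkaa", "kkqaeaqeke", "kkqakrrer", "kkqaqeer", "kkqarkeka", "krqqaqar", "krqqe", "krqqee", "krqqeqk", "krqqkeaek", "krqqker"
The 13th is krqqker.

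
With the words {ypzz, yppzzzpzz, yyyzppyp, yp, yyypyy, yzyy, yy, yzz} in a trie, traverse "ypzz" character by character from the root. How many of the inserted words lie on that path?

2

Traverse "ypzz" character by character; count nodes along the way that are marked as word ends.
Prefixes of the query that are stored words: "yp", "ypzz"
Count: 2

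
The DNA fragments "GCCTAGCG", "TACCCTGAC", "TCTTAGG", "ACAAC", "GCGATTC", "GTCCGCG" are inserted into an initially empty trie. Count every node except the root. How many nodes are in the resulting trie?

Trie structure (* marks end of a word):
(root)
├─ A
│  └─ C
│     └─ A
│        └─ A
│           └─ C *
├─ G
│  ├─ C
│  │  ├─ C
│  │  │  └─ T
│  │  │     └─ A
│  │  │        └─ G
│  │  │           └─ C
│  │  │              └─ G *
│  │  └─ G
│  │     └─ A
│  │        └─ T
│  │           └─ T
│  │              └─ C *
│  └─ T
│     └─ C
│        └─ C
│           └─ G
│              └─ C
│                 └─ G *
└─ T
   ├─ A
   │  └─ C
   │     └─ C
   │        └─ C
   │           └─ T
   │              └─ G
   │                 └─ A
   │                    └─ C *
   └─ C
      └─ T
         └─ T
            └─ A
               └─ G
                  └─ G *
Counting every labelled node above: 39.

39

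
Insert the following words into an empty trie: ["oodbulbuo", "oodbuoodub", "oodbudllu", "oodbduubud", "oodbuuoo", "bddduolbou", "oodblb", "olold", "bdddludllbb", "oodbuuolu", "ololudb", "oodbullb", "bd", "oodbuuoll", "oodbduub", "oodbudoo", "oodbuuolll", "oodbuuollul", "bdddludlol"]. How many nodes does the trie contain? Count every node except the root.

For each word, the new-node count is its length minus the longest prefix already in the trie:
  "oodbulbuo" → 9 new (o, o, d, b, u, l, b, u, o)
  "oodbuoodub" → prefix "oodbu" already present; 5 new (o, o, d, u, b)
  "oodbudllu" → prefix "oodbu" already present; 4 new (d, l, l, u)
  "oodbduubud" → prefix "oodb" already present; 6 new (d, u, u, b, u, d)
  "oodbuuoo" → prefix "oodbu" already present; 3 new (u, o, o)
  "bddduolbou" → 10 new (b, d, d, d, u, o, l, b, o, u)
  "oodblb" → prefix "oodb" already present; 2 new (l, b)
  "olold" → prefix "o" already present; 4 new (l, o, l, d)
  "bdddludllbb" → prefix "bddd" already present; 7 new (l, u, d, l, l, b, b)
  "oodbuuolu" → prefix "oodbuuo" already present; 2 new (l, u)
  "ololudb" → prefix "olol" already present; 3 new (u, d, b)
  "oodbullb" → prefix "oodbul" already present; 2 new (l, b)
  "bd" → prefix "bd" already present; 0 new (none)
  "oodbuuoll" → prefix "oodbuuol" already present; 1 new (l)
  "oodbduub" → prefix "oodbduub" already present; 0 new (none)
  "oodbudoo" → prefix "oodbud" already present; 2 new (o, o)
  "oodbuuolll" → prefix "oodbuuoll" already present; 1 new (l)
  "oodbuuollul" → prefix "oodbuuoll" already present; 2 new (u, l)
  "bdddludlol" → prefix "bdddludl" already present; 2 new (o, l)
Total nodes = 9 + 5 + 4 + 6 + 3 + 10 + 2 + 4 + 7 + 2 + 3 + 2 + 0 + 1 + 0 + 2 + 1 + 2 + 2 = 65

65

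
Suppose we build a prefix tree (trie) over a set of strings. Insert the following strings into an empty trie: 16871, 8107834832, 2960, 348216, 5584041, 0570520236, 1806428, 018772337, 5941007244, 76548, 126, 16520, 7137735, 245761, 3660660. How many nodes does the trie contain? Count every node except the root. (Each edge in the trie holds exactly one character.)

Count nodes per top-level branch (shared prefixes stored once):
  '0'-branch (018772337, 0570520236): 18 nodes
  '1'-branch (126, 16520, 16871, 1806428): 16 nodes
  '2'-branch (245761, 2960): 9 nodes
  '3'-branch (348216, 3660660): 12 nodes
  '5'-branch (5584041, 5941007244): 16 nodes
  '7'-branch (7137735, 76548): 11 nodes
  '8'-branch (8107834832): 10 nodes
Sum: 92

92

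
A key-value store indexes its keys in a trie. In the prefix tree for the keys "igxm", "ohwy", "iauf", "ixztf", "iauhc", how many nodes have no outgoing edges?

5

Leaves are exactly the stored words that no other stored word extends.
Those words: "iauf", "iauhc", "igxm", "ixztf", "ohwy"
Leaf count: 5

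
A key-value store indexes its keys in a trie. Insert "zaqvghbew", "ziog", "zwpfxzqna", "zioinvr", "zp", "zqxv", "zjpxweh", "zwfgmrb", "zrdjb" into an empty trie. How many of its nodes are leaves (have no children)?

A leaf is a node with no children — equivalently, the end of a word that is not a proper prefix of any other stored word.
Those words: "zaqvghbew", "ziog", "zioinvr", "zjpxweh", "zp", "zqxv", "zrdjb", "zwfgmrb", "zwpfxzqna"
Leaf count: 9

9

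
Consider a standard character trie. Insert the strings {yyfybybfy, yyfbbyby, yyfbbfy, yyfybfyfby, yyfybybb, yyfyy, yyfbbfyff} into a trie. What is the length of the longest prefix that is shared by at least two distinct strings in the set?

The deepest shared node is where two words last agree before diverging.
e.g. "yyfbbfy" and "yyfbbfyff" share the prefix "yyfbbfy" of length 7; no pair shares a longer one.
Longest shared-prefix length: 7

7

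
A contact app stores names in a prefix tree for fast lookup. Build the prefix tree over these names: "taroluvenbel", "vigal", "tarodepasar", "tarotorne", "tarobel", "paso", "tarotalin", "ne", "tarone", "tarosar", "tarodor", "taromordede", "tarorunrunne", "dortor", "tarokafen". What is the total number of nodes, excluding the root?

75

Trace insertions, counting only characters that open a new branch:
  "taroluvenbel" → 12 new (t, a, r, o, l, u, v, e, n, b, e, l)
  "vigal" → 5 new (v, i, g, a, l)
  "tarodepasar" → prefix "taro" already present; 7 new (d, e, p, a, s, a, r)
  "tarotorne" → prefix "taro" already present; 5 new (t, o, r, n, e)
  "tarobel" → prefix "taro" already present; 3 new (b, e, l)
  "paso" → 4 new (p, a, s, o)
  "tarotalin" → prefix "tarot" already present; 4 new (a, l, i, n)
  "ne" → 2 new (n, e)
  "tarone" → prefix "taro" already present; 2 new (n, e)
  "tarosar" → prefix "taro" already present; 3 new (s, a, r)
  "tarodor" → prefix "tarod" already present; 2 new (o, r)
  "taromordede" → prefix "taro" already present; 7 new (m, o, r, d, e, d, e)
  "tarorunrunne" → prefix "taro" already present; 8 new (r, u, n, r, u, n, n, e)
  "dortor" → 6 new (d, o, r, t, o, r)
  "tarokafen" → prefix "taro" already present; 5 new (k, a, f, e, n)
Total nodes = 12 + 5 + 7 + 5 + 3 + 4 + 4 + 2 + 2 + 3 + 2 + 7 + 8 + 6 + 5 = 75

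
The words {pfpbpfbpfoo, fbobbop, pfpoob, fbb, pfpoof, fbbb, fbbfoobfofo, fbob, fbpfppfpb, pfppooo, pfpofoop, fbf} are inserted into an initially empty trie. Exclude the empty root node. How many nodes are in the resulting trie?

Trace insertions, counting only characters that open a new branch:
  "pfpbpfbpfoo" → 11 new (p, f, p, b, p, f, b, p, f, o, o)
  "fbobbop" → 7 new (f, b, o, b, b, o, p)
  "pfpoob" → prefix "pfp" already present; 3 new (o, o, b)
  "fbb" → prefix "fb" already present; 1 new (b)
  "pfpoof" → prefix "pfpoo" already present; 1 new (f)
  "fbbb" → prefix "fbb" already present; 1 new (b)
  "fbbfoobfofo" → prefix "fbb" already present; 8 new (f, o, o, b, f, o, f, o)
  "fbob" → prefix "fbob" already present; 0 new (none)
  "fbpfppfpb" → prefix "fb" already present; 7 new (p, f, p, p, f, p, b)
  "pfppooo" → prefix "pfp" already present; 4 new (p, o, o, o)
  "pfpofoop" → prefix "pfpo" already present; 4 new (f, o, o, p)
  "fbf" → prefix "fb" already present; 1 new (f)
Total nodes = 11 + 7 + 3 + 1 + 1 + 1 + 8 + 0 + 7 + 4 + 4 + 1 = 48

48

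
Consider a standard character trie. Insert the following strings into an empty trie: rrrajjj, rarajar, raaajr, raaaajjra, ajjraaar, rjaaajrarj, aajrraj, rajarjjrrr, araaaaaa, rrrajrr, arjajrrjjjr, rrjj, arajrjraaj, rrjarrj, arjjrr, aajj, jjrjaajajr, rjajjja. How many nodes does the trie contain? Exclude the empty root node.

Trace insertions, counting only characters that open a new branch:
  "rrrajjj" → 7 new (r, r, r, a, j, j, j)
  "rarajar" → prefix "r" already present; 6 new (a, r, a, j, a, r)
  "raaajr" → prefix "ra" already present; 4 new (a, a, j, r)
  "raaaajjra" → prefix "raaa" already present; 5 new (a, j, j, r, a)
  "ajjraaar" → 8 new (a, j, j, r, a, a, a, r)
  "rjaaajrarj" → prefix "r" already present; 9 new (j, a, a, a, j, r, a, r, j)
  "aajrraj" → prefix "a" already present; 6 new (a, j, r, r, a, j)
  "rajarjjrrr" → prefix "ra" already present; 8 new (j, a, r, j, j, r, r, r)
  "araaaaaa" → prefix "a" already present; 7 new (r, a, a, a, a, a, a)
  "rrrajrr" → prefix "rrraj" already present; 2 new (r, r)
  "arjajrrjjjr" → prefix "ar" already present; 9 new (j, a, j, r, r, j, j, j, r)
  "rrjj" → prefix "rr" already present; 2 new (j, j)
  "arajrjraaj" → prefix "ara" already present; 7 new (j, r, j, r, a, a, j)
  "rrjarrj" → prefix "rrj" already present; 4 new (a, r, r, j)
  "arjjrr" → prefix "arj" already present; 3 new (j, r, r)
  "aajj" → prefix "aaj" already present; 1 new (j)
  "jjrjaajajr" → 10 new (j, j, r, j, a, a, j, a, j, r)
  "rjajjja" → prefix "rja" already present; 4 new (j, j, j, a)
Total nodes = 7 + 6 + 4 + 5 + 8 + 9 + 6 + 8 + 7 + 2 + 9 + 2 + 7 + 4 + 3 + 1 + 10 + 4 = 102

102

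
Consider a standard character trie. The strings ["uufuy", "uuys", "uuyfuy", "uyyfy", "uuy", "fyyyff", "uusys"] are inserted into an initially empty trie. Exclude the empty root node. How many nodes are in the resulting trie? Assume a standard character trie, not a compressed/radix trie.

Count nodes per top-level branch (shared prefixes stored once):
  'f'-branch (fyyyff): 6 nodes
  'u'-branch (uufuy, uusys, uuy, uuyfuy, uuys, uyyfy): 17 nodes
Sum: 23

23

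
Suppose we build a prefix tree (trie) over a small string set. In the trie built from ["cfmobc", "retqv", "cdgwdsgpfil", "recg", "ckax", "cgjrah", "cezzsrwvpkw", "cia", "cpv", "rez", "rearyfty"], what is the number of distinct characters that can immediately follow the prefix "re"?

4

The children of the "re" node are the distinct next characters among strings starting with "re".
Distinct next characters after "re": a, c, t, z.
That node has 4 child edges.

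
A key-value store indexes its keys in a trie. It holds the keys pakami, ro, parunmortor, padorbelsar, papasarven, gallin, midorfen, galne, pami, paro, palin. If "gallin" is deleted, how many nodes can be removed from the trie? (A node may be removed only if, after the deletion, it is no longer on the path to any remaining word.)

3

Walk "gallin" from the leaf back toward the root, removing each node that no remaining word uses.
The suffix "lin" (3 nodes) is used only by "gallin"; the node for "gal" still has the child "n", so pruning stops there.
Nodes removed: 3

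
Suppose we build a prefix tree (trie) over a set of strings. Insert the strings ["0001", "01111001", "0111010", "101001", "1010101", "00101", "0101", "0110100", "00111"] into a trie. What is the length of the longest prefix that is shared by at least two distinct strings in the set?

4

The deepest shared node is where two words last agree before diverging.
e.g. "0111010" and "01111001" share the prefix "0111" of length 4; no pair shares a longer one.
Longest shared-prefix length: 4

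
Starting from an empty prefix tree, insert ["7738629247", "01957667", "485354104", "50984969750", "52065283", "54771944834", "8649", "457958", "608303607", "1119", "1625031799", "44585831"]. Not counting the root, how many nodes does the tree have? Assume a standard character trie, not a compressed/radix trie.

For each word, the new-node count is its length minus the longest prefix already in the trie:
  "7738629247" → 10 new (7, 7, 3, 8, 6, 2, 9, 2, 4, 7)
  "01957667" → 8 new (0, 1, 9, 5, 7, 6, 6, 7)
  "485354104" → 9 new (4, 8, 5, 3, 5, 4, 1, 0, 4)
  "50984969750" → 11 new (5, 0, 9, 8, 4, 9, 6, 9, 7, 5, 0)
  "52065283" → prefix "5" already present; 7 new (2, 0, 6, 5, 2, 8, 3)
  "54771944834" → prefix "5" already present; 10 new (4, 7, 7, 1, 9, 4, 4, 8, 3, 4)
  "8649" → 4 new (8, 6, 4, 9)
  "457958" → prefix "4" already present; 5 new (5, 7, 9, 5, 8)
  "608303607" → 9 new (6, 0, 8, 3, 0, 3, 6, 0, 7)
  "1119" → 4 new (1, 1, 1, 9)
  "1625031799" → prefix "1" already present; 9 new (6, 2, 5, 0, 3, 1, 7, 9, 9)
  "44585831" → prefix "4" already present; 7 new (4, 5, 8, 5, 8, 3, 1)
Total nodes = 10 + 8 + 9 + 11 + 7 + 10 + 4 + 5 + 9 + 4 + 9 + 7 = 93

93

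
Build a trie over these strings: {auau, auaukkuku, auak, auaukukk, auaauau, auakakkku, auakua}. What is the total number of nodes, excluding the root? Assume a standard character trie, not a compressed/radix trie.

Trace insertions, counting only characters that open a new branch:
  "auau" → 4 new (a, u, a, u)
  "auaukkuku" → prefix "auau" already present; 5 new (k, k, u, k, u)
  "auak" → prefix "aua" already present; 1 new (k)
  "auaukukk" → prefix "auauk" already present; 3 new (u, k, k)
  "auaauau" → prefix "aua" already present; 4 new (a, u, a, u)
  "auakakkku" → prefix "auak" already present; 5 new (a, k, k, k, u)
  "auakua" → prefix "auak" already present; 2 new (u, a)
Total nodes = 4 + 5 + 1 + 3 + 4 + 5 + 2 = 24

24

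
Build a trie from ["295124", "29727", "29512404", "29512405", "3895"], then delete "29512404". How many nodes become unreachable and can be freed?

1

Walk "29512404" from the leaf back toward the root, removing each node that no remaining word uses.
The suffix "4" (1 node) is used only by "29512404"; the node for "2951240" still has the child "5", so pruning stops there.
Nodes removed: 1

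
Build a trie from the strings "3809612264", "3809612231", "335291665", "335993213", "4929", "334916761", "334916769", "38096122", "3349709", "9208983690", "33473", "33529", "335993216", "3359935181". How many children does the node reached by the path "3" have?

Follow the path "3" to its node, then look at its outgoing edges.
Distinct next characters after "3": 3, 8.
That node has 2 child edges.

2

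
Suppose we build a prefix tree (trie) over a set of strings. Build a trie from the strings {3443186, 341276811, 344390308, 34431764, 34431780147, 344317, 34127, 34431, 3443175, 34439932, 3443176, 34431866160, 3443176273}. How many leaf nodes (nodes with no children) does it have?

A leaf is a node with no children — equivalently, the end of a word that is not a proper prefix of any other stored word.
Those words: "341276811", "3443175", "3443176273", "34431764", "34431780147", "34431866160", "344390308", "34439932"
Leaf count: 8

8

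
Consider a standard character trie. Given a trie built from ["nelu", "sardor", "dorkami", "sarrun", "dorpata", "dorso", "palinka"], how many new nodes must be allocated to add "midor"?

"midor" shares no prefix with any stored word, so all 5 characters open new nodes.
5 − 0 = 5 new nodes.

5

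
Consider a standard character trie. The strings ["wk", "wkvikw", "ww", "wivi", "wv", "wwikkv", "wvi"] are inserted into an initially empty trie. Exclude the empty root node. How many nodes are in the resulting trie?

16

Count nodes per top-level branch (shared prefixes stored once):
  'w'-branch (wivi, wk, wkvikw, wv, wvi, ww, wwikkv): 16 nodes
Sum: 16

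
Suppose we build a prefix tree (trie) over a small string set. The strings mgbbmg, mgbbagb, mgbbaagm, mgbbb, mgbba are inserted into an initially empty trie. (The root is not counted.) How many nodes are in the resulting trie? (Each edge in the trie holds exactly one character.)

13

Trie structure (* marks end of a word):
(root)
└─ m
   └─ g
      └─ b
         └─ b
            ├─ a *
            │  ├─ a
            │  │  └─ g
            │  │     └─ m *
            │  └─ g
            │     └─ b *
            ├─ b *
            └─ m
               └─ g *
Counting every labelled node above: 13.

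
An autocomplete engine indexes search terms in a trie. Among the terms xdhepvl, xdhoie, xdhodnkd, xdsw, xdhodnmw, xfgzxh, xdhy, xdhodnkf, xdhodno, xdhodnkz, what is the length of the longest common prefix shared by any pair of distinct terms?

The deepest shared node is where two words last agree before diverging.
"xdhodnkd" and "xdhodnkf" agree on "xdhodnk" (7 characters) before diverging; nothing deeper is shared.
Longest shared-prefix length: 7

7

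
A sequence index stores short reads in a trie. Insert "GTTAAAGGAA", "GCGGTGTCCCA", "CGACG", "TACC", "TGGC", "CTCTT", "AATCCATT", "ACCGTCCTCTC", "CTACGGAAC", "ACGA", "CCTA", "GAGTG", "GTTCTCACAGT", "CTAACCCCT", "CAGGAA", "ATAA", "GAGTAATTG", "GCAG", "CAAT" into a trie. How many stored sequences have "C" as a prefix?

7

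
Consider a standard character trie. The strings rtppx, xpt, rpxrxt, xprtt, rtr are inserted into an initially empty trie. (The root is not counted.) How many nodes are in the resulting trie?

Count nodes per top-level branch (shared prefixes stored once):
  'r'-branch (rpxrxt, rtppx, rtr): 11 nodes
  'x'-branch (xprtt, xpt): 6 nodes
Sum: 17

17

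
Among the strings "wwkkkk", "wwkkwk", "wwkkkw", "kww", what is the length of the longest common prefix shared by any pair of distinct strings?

5

The deepest shared node is where two words last agree before diverging.
e.g. "wwkkkk" and "wwkkkw" share the prefix "wwkkk" of length 5; no pair shares a longer one.
Longest shared-prefix length: 5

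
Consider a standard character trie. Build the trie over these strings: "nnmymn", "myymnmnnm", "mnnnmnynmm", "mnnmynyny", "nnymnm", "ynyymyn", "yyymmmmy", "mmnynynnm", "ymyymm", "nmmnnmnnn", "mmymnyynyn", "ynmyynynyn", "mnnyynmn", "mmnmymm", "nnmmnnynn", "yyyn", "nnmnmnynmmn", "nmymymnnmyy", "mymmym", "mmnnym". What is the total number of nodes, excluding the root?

125

For each word, the new-node count is its length minus the longest prefix already in the trie:
  "nnmymn" → 6 new (n, n, m, y, m, n)
  "myymnmnnm" → 9 new (m, y, y, m, n, m, n, n, m)
  "mnnnmnynmm" → prefix "m" already present; 9 new (n, n, n, m, n, y, n, m, m)
  "mnnmynyny" → prefix "mnn" already present; 6 new (m, y, n, y, n, y)
  "nnymnm" → prefix "nn" already present; 4 new (y, m, n, m)
  "ynyymyn" → 7 new (y, n, y, y, m, y, n)
  "yyymmmmy" → prefix "y" already present; 7 new (y, y, m, m, m, m, y)
  "mmnynynnm" → prefix "m" already present; 8 new (m, n, y, n, y, n, n, m)
  "ymyymm" → prefix "y" already present; 5 new (m, y, y, m, m)
  "nmmnnmnnn" → prefix "n" already present; 8 new (m, m, n, n, m, n, n, n)
  "mmymnyynyn" → prefix "mm" already present; 8 new (y, m, n, y, y, n, y, n)
  "ynmyynynyn" → prefix "yn" already present; 8 new (m, y, y, n, y, n, y, n)
  "mnnyynmn" → prefix "mnn" already present; 5 new (y, y, n, m, n)
  "mmnmymm" → prefix "mmn" already present; 4 new (m, y, m, m)
  "nnmmnnynn" → prefix "nnm" already present; 6 new (m, n, n, y, n, n)
  "yyyn" → prefix "yyy" already present; 1 new (n)
  "nnmnmnynmmn" → prefix "nnm" already present; 8 new (n, m, n, y, n, m, m, n)
  "nmymymnnmyy" → prefix "nm" already present; 9 new (y, m, y, m, n, n, m, y, y)
  "mymmym" → prefix "my" already present; 4 new (m, m, y, m)
  "mmnnym" → prefix "mmn" already present; 3 new (n, y, m)
Total nodes = 6 + 9 + 9 + 6 + 4 + 7 + 7 + 8 + 5 + 8 + 8 + 8 + 5 + 4 + 6 + 1 + 8 + 9 + 4 + 3 = 125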